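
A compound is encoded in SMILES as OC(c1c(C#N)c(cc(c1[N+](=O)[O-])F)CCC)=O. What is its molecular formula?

C11H9FN2O4

Heavy atoms from the SMILES: 11 C, 1 F, 2 N, 4 O.
Implicit hydrogens by atom environment:
  5 × C (aromatic): no H
  2 × C: 2 H each → 4
  2 × C: no H
  2 × O: no H
  1 × C: 3 H
  1 × C (aromatic): 1 H
  1 × F: no H
  1 × N (charge +1): no H
  1 × N: no H
  1 × O: 1 H
  1 × O (charge -1): no H
  Total hydrogens = 9.
Molecular formula: C11H9FN2O4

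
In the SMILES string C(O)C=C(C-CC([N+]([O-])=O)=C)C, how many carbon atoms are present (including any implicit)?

The symbol for carbon appears 8 times in the SMILES.

8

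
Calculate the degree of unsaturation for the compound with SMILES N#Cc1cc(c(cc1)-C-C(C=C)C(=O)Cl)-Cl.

Molecular formula from the SMILES: C12H9Cl2NO.
DoU = (2C + 2 + N − H − X)/2 = (2·12 + 2 + 1 − 9 − 2)/2 = 16/2 = 8.
(Structurally: 1 ring(s) + 7 π bond(s) = 8.)

8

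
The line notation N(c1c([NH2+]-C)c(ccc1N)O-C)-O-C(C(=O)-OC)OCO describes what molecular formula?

Heavy atoms from the SMILES: 12 C, 3 N, 6 O.
Implicit hydrogens by atom environment:
  5 × O: no H
  4 × C (aromatic): no H
  3 × C: 3 H each → 9
  2 × C (aromatic): 1 H each → 2
  1 × C: 2 H
  1 × C: 1 H
  1 × C: no H
  1 × N: 2 H
  1 × N (charge +1): 2 H
  1 × N: 1 H
  1 × O: 1 H
  Total hydrogens = 20.
Net charge +1.
Molecular formula: C12H20N3O6+

C12H20N3O6+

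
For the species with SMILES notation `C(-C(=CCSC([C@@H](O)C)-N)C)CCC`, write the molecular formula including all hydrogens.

C11H23NOS

Heavy atoms from the SMILES: 11 C, 1 N, 1 O, 1 S.
Implicit hydrogens by atom environment:
  4 × C: 2 H each → 8
  3 × C: 3 H each → 9
  3 × C: 1 H each → 3
  1 × C: no H
  1 × N: 2 H
  1 × O: 1 H
  1 × S: no H
  Total hydrogens = 23.
Molecular formula: C11H23NOS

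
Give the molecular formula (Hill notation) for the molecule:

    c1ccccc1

Heavy atoms from the SMILES: 6 C.
Implicit hydrogens by atom environment:
  6 × C (aromatic): 1 H each → 6
  Total hydrogens = 6.
Molecular formula: C6H6

C6H6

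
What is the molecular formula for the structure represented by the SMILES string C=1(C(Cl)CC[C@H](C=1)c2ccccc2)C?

Heavy atoms from the SMILES: 13 C, 1 Cl.
Implicit hydrogens by atom environment:
  5 × C (aromatic): 1 H each → 5
  3 × C: 1 H each → 3
  2 × C: 2 H each → 4
  1 × C: 3 H
  1 × C: no H
  1 × C (aromatic): no H
  1 × Cl: no H
  Total hydrogens = 15.
Molecular formula: C13H15Cl

C13H15Cl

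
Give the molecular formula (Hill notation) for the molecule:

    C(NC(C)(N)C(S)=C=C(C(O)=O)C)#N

Heavy atoms from the SMILES: 8 C, 3 N, 2 O, 1 S.
Implicit hydrogens by atom environment:
  6 × C: no H
  2 × C: 3 H each → 6
  1 × N: 2 H
  1 × N: 1 H
  1 × N: no H
  1 × O: 1 H
  1 × O: no H
  1 × S: 1 H
  Total hydrogens = 11.
Molecular formula: C8H11N3O2S

C8H11N3O2S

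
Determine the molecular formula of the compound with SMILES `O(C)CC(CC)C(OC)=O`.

C7H14O3

Heavy atoms from the SMILES: 7 C, 3 O.
Implicit hydrogens by atom environment:
  3 × C: 3 H each → 9
  3 × O: no H
  2 × C: 2 H each → 4
  1 × C: 1 H
  1 × C: no H
  Total hydrogens = 14.
Molecular formula: C7H14O3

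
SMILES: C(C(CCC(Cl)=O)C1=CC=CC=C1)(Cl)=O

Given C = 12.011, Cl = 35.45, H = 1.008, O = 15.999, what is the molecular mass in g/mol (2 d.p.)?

Molecular formula: C11H10Cl2O2.
M = 11×12.011 + 2×35.45 + 10×1.008 + 2×15.999 = 245.10 g/mol.

245.10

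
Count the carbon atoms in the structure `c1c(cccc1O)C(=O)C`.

The symbol for carbon appears 8 times in the SMILES. Lowercase c denotes aromatic carbon and counts toward C.

8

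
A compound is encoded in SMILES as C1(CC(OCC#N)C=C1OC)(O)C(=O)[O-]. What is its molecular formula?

Heavy atoms from the SMILES: 9 C, 1 N, 5 O.
Implicit hydrogens by atom environment:
  4 × C: no H
  3 × O: no H
  2 × C: 2 H each → 4
  2 × C: 1 H each → 2
  1 × C: 3 H
  1 × N: no H
  1 × O: 1 H
  1 × O (charge -1): no H
  Total hydrogens = 10.
Net charge -1.
Molecular formula: C9H10NO5-

C9H10NO5-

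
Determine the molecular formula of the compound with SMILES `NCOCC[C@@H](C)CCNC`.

Heavy atoms from the SMILES: 8 C, 2 N, 1 O.
Implicit hydrogens by atom environment:
  5 × C: 2 H each → 10
  2 × C: 3 H each → 6
  1 × C: 1 H
  1 × N: 2 H
  1 × N: 1 H
  1 × O: no H
  Total hydrogens = 20.
Molecular formula: C8H20N2O

C8H20N2O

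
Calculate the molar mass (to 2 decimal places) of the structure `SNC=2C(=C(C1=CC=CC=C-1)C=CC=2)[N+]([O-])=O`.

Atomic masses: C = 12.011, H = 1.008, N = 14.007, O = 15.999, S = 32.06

Molecular formula: C12H10N2O2S.
M = 12×12.011 + 10×1.008 + 2×14.007 + 2×15.999 + 1×32.06 = 246.28 g/mol.

246.28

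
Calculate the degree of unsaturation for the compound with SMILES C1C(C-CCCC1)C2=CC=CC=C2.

Molecular formula from the SMILES: C13H18.
DoU = (2C + 2 + N − H − X)/2 = (2·13 + 2 + 0 − 18 − 0)/2 = 10/2 = 5.
(Structurally: 2 ring(s) + 3 π bond(s) = 5.)

5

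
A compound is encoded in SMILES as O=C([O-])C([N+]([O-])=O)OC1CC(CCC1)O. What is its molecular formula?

C8H12NO6-

Heavy atoms from the SMILES: 8 C, 1 N, 6 O.
Implicit hydrogens by atom environment:
  4 × C: 2 H each → 8
  3 × C: 1 H each → 3
  3 × O: no H
  2 × O (charge -1): no H
  1 × C: no H
  1 × N (charge +1): no H
  1 × O: 1 H
  Total hydrogens = 12.
Net charge -1.
Molecular formula: C8H12NO6-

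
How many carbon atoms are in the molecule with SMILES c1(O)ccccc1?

The symbol for carbon appears 6 times in the SMILES. Lowercase c denotes aromatic carbon and counts toward C.

6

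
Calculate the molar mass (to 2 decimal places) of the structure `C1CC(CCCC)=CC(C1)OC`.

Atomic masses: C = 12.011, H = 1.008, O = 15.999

168.28

Molecular formula: C11H20O.
M = 11×12.011 + 20×1.008 + 1×15.999 = 168.28 g/mol.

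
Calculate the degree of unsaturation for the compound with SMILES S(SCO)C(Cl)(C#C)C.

Molecular formula from the SMILES: C5H7ClOS2.
DoU = (2C + 2 + N − H − X)/2 = (2·5 + 2 + 0 − 7 − 1)/2 = 4/2 = 2.
(Structurally: 0 ring(s) + 2 π bond(s) = 2.)

2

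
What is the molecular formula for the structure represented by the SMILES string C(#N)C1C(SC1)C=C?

C6H7NS

Heavy atoms from the SMILES: 6 C, 1 N, 1 S.
Implicit hydrogens by atom environment:
  3 × C: 1 H each → 3
  2 × C: 2 H each → 4
  1 × C: no H
  1 × N: no H
  1 × S: no H
  Total hydrogens = 7.
Molecular formula: C6H7NS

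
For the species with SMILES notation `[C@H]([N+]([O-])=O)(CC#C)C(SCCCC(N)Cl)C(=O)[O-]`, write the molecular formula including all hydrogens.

Heavy atoms from the SMILES: 10 C, 1 Cl, 2 N, 4 O, 1 S.
Implicit hydrogens by atom environment:
  4 × C: 2 H each → 8
  4 × C: 1 H each → 4
  2 × C: no H
  2 × O: no H
  2 × O (charge -1): no H
  1 × Cl: no H
  1 × N: 2 H
  1 × N (charge +1): no H
  1 × S: no H
  Total hydrogens = 14.
Net charge -1.
Molecular formula: C10H14ClN2O4S-

C10H14ClN2O4S-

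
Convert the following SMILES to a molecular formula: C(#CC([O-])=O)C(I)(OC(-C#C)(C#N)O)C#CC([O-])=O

[C11H2INO6]2-

Heavy atoms from the SMILES: 11 C, 1 I, 1 N, 6 O.
Implicit hydrogens by atom environment:
  10 × C: no H
  3 × O: no H
  2 × O (charge -1): no H
  1 × C: 1 H
  1 × I: no H
  1 × N: no H
  1 × O: 1 H
  Total hydrogens = 2.
Net charge -2.
Molecular formula: [C11H2INO6]2-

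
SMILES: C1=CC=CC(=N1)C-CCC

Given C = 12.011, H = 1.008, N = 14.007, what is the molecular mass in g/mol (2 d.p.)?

135.21

Molecular formula: C9H13N.
M = 9×12.011 + 13×1.008 + 1×14.007 = 135.21 g/mol.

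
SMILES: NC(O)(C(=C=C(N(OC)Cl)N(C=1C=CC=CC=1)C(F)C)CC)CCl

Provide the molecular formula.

Heavy atoms from the SMILES: 16 C, 2 Cl, 1 F, 3 N, 2 O.
Implicit hydrogens by atom environment:
  5 × C (aromatic): 1 H each → 5
  4 × C: no H
  3 × C: 3 H each → 9
  2 × C: 2 H each → 4
  2 × Cl: no H
  2 × N: no H
  1 × C: 1 H
  1 × C (aromatic): no H
  1 × F: no H
  1 × N: 2 H
  1 × O: 1 H
  1 × O: no H
  Total hydrogens = 22.
Molecular formula: C16H22Cl2FN3O2

C16H22Cl2FN3O2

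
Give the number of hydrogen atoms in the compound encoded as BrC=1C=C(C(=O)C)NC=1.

Hydrogens are implicit in SMILES; fill each atom to its normal valence:
  2 × C (aromatic): 1 H each → 2
  2 × C (aromatic): no H
  1 × Br: no H
  1 × C: 3 H
  1 × C: no H
  1 × N (aromatic): 1 H
  1 × O: no H
  Total hydrogens = 6.

6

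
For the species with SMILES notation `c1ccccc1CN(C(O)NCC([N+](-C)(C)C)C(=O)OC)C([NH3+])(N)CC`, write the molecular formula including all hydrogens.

Heavy atoms from the SMILES: 18 C, 5 N, 3 O.
Implicit hydrogens by atom environment:
  5 × C: 3 H each → 15
  5 × C (aromatic): 1 H each → 5
  3 × C: 2 H each → 6
  2 × C: 1 H each → 2
  2 × C: no H
  2 × O: no H
  1 × C (aromatic): no H
  1 × N (charge +1): 3 H
  1 × N: 2 H
  1 × N: 1 H
  1 × N: no H
  1 × N (charge +1): no H
  1 × O: 1 H
  Total hydrogens = 35.
Net charge +2.
Molecular formula: [C18H35N5O3]2+

[C18H35N5O3]2+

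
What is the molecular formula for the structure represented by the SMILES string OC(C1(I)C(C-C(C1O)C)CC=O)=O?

Heavy atoms from the SMILES: 9 C, 1 I, 4 O.
Implicit hydrogens by atom environment:
  4 × C: 1 H each → 4
  2 × C: 2 H each → 4
  2 × C: no H
  2 × O: 1 H each → 2
  2 × O: no H
  1 × C: 3 H
  1 × I: no H
  Total hydrogens = 13.
Molecular formula: C9H13IO4

C9H13IO4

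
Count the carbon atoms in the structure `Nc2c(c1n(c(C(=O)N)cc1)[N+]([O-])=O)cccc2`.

11

The symbol for carbon appears 11 times in the SMILES. Lowercase c denotes aromatic carbon and counts toward C.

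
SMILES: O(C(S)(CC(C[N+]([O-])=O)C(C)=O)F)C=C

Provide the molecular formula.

Heavy atoms from the SMILES: 8 C, 1 F, 1 N, 4 O, 1 S.
Implicit hydrogens by atom environment:
  3 × C: 2 H each → 6
  3 × O: no H
  2 × C: 1 H each → 2
  2 × C: no H
  1 × C: 3 H
  1 × F: no H
  1 × N (charge +1): no H
  1 × O (charge -1): no H
  1 × S: 1 H
  Total hydrogens = 12.
Molecular formula: C8H12FNO4S

C8H12FNO4S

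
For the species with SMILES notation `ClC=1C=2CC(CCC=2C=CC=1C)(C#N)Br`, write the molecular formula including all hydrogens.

C12H11BrClN

Heavy atoms from the SMILES: 1 Br, 12 C, 1 Cl, 1 N.
Implicit hydrogens by atom environment:
  4 × C (aromatic): no H
  3 × C: 2 H each → 6
  2 × C (aromatic): 1 H each → 2
  2 × C: no H
  1 × Br: no H
  1 × C: 3 H
  1 × Cl: no H
  1 × N: no H
  Total hydrogens = 11.
Molecular formula: C12H11BrClN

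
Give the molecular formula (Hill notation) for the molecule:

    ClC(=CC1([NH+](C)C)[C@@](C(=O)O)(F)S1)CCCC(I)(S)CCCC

C15H25ClFINO2S2+

Heavy atoms from the SMILES: 15 C, 1 Cl, 1 F, 1 I, 1 N, 2 O, 2 S.
Implicit hydrogens by atom environment:
  6 × C: 2 H each → 12
  5 × C: no H
  3 × C: 3 H each → 9
  1 × C: 1 H
  1 × Cl: no H
  1 × F: no H
  1 × I: no H
  1 × N (charge +1): 1 H
  1 × O: 1 H
  1 × O: no H
  1 × S: 1 H
  1 × S: no H
  Total hydrogens = 25.
Net charge +1.
Molecular formula: C15H25ClFINO2S2+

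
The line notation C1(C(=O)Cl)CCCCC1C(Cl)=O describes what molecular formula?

Heavy atoms from the SMILES: 8 C, 2 Cl, 2 O.
Implicit hydrogens by atom environment:
  4 × C: 2 H each → 8
  2 × C: 1 H each → 2
  2 × C: no H
  2 × Cl: no H
  2 × O: no H
  Total hydrogens = 10.
Molecular formula: C8H10Cl2O2

C8H10Cl2O2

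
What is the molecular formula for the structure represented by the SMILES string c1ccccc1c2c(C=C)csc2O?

C12H10OS

Heavy atoms from the SMILES: 12 C, 1 O, 1 S.
Implicit hydrogens by atom environment:
  6 × C (aromatic): 1 H each → 6
  4 × C (aromatic): no H
  1 × C: 2 H
  1 × C: 1 H
  1 × O: 1 H
  1 × S (aromatic): no H
  Total hydrogens = 10.
Molecular formula: C12H10OS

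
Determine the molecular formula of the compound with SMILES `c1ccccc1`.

Heavy atoms from the SMILES: 6 C.
Implicit hydrogens by atom environment:
  6 × C (aromatic): 1 H each → 6
  Total hydrogens = 6.
Molecular formula: C6H6

C6H6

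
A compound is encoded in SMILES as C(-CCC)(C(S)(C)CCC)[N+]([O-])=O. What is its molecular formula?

C9H19NO2S

Heavy atoms from the SMILES: 9 C, 1 N, 2 O, 1 S.
Implicit hydrogens by atom environment:
  4 × C: 2 H each → 8
  3 × C: 3 H each → 9
  1 × C: 1 H
  1 × C: no H
  1 × N (charge +1): no H
  1 × O: no H
  1 × O (charge -1): no H
  1 × S: 1 H
  Total hydrogens = 19.
Molecular formula: C9H19NO2S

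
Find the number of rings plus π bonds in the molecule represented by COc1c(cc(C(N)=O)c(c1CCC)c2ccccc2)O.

9

Molecular formula from the SMILES: C17H19NO3.
DoU = (2C + 2 + N − H − X)/2 = (2·17 + 2 + 1 − 19 − 0)/2 = 18/2 = 9.
(Structurally: 2 ring(s) + 7 π bond(s) = 9.)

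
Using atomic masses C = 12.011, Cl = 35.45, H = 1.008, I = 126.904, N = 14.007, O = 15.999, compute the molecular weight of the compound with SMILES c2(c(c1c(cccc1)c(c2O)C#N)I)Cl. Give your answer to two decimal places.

Molecular formula: C11H5ClINO.
M = 11×12.011 + 1×35.45 + 5×1.008 + 1×126.904 + 1×14.007 + 1×15.999 = 329.52 g/mol.

329.52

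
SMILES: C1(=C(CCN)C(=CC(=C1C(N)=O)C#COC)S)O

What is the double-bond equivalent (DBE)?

Molecular formula from the SMILES: C12H14N2O3S.
DoU = (2C + 2 + N − H − X)/2 = (2·12 + 2 + 2 − 14 − 0)/2 = 14/2 = 7.
(Structurally: 1 ring(s) + 6 π bond(s) = 7.)

7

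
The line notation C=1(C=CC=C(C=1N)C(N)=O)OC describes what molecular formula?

Heavy atoms from the SMILES: 8 C, 2 N, 2 O.
Implicit hydrogens by atom environment:
  3 × C (aromatic): 1 H each → 3
  3 × C (aromatic): no H
  2 × N: 2 H each → 4
  2 × O: no H
  1 × C: 3 H
  1 × C: no H
  Total hydrogens = 10.
Molecular formula: C8H10N2O2

C8H10N2O2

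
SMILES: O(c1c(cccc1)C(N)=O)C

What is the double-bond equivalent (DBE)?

Molecular formula from the SMILES: C8H9NO2.
DoU = (2C + 2 + N − H − X)/2 = (2·8 + 2 + 1 − 9 − 0)/2 = 10/2 = 5.
(Structurally: 1 ring(s) + 4 π bond(s) = 5.)

5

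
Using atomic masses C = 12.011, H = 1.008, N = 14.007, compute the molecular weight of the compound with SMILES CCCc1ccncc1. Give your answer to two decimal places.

121.18

Molecular formula: C8H11N.
M = 8×12.011 + 11×1.008 + 1×14.007 = 121.18 g/mol.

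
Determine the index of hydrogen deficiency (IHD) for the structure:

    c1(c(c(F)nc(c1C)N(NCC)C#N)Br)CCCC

6

Molecular formula from the SMILES: C13H18BrFN4.
DoU = (2C + 2 + N − H − X)/2 = (2·13 + 2 + 4 − 18 − 2)/2 = 12/2 = 6.
(Structurally: 1 ring(s) + 5 π bond(s) = 6.)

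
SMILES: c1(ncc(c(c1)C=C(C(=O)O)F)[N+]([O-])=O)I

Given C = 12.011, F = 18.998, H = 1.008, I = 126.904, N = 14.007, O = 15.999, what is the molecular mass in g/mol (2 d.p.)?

338.03

Molecular formula: C8H4FIN2O4.
M = 8×12.011 + 1×18.998 + 4×1.008 + 1×126.904 + 2×14.007 + 4×15.999 = 338.03 g/mol.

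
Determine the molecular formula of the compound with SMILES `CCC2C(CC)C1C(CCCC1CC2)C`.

Heavy atoms from the SMILES: 15 C.
Implicit hydrogens by atom environment:
  7 × C: 2 H each → 14
  5 × C: 1 H each → 5
  3 × C: 3 H each → 9
  Total hydrogens = 28.
Molecular formula: C15H28

C15H28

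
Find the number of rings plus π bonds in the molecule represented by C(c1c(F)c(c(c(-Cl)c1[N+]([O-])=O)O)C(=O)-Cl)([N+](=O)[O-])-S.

Molecular formula from the SMILES: C8H3Cl2FN2O6S.
DoU = (2C + 2 + N − H − X)/2 = (2·8 + 2 + 2 − 3 − 3)/2 = 14/2 = 7.
(Structurally: 1 ring(s) + 6 π bond(s) = 7.)

7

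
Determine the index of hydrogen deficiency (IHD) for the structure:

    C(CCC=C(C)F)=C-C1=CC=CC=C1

Molecular formula from the SMILES: C13H15F.
DoU = (2C + 2 + N − H − X)/2 = (2·13 + 2 + 0 − 15 − 1)/2 = 12/2 = 6.
(Structurally: 1 ring(s) + 5 π bond(s) = 6.)

6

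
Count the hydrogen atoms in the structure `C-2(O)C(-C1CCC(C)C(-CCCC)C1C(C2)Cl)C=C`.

29

Hydrogens are implicit in SMILES; fill each atom to its normal valence:
  8 × C: 1 H each → 8
  7 × C: 2 H each → 14
  2 × C: 3 H each → 6
  1 × Cl: no H
  1 × O: 1 H
  Total hydrogens = 29.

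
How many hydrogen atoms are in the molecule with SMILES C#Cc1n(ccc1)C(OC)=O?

Hydrogens are implicit in SMILES; fill each atom to its normal valence:
  3 × C (aromatic): 1 H each → 3
  2 × C: no H
  2 × O: no H
  1 × C: 3 H
  1 × C: 1 H
  1 × C (aromatic): no H
  1 × N (aromatic): no H
  Total hydrogens = 7.

7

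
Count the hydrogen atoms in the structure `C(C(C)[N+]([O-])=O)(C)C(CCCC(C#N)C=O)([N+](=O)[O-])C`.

19

Hydrogens are implicit in SMILES; fill each atom to its normal valence:
  4 × C: 1 H each → 4
  3 × C: 3 H each → 9
  3 × C: 2 H each → 6
  3 × O: no H
  2 × C: no H
  2 × N (charge +1): no H
  2 × O (charge -1): no H
  1 × N: no H
  Total hydrogens = 19.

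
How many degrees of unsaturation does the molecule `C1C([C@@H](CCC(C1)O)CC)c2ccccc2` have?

Molecular formula from the SMILES: C15H22O.
DoU = (2C + 2 + N − H − X)/2 = (2·15 + 2 + 0 − 22 − 0)/2 = 10/2 = 5.
(Structurally: 2 ring(s) + 3 π bond(s) = 5.)

5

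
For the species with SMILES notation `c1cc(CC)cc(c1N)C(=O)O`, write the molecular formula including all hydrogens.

C9H11NO2

Heavy atoms from the SMILES: 9 C, 1 N, 2 O.
Implicit hydrogens by atom environment:
  3 × C (aromatic): 1 H each → 3
  3 × C (aromatic): no H
  1 × C: 3 H
  1 × C: 2 H
  1 × C: no H
  1 × N: 2 H
  1 × O: 1 H
  1 × O: no H
  Total hydrogens = 11.
Molecular formula: C9H11NO2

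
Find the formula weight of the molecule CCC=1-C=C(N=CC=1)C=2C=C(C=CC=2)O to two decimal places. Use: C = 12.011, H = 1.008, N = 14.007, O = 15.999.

199.25

Molecular formula: C13H13NO.
M = 13×12.011 + 13×1.008 + 1×14.007 + 1×15.999 = 199.25 g/mol.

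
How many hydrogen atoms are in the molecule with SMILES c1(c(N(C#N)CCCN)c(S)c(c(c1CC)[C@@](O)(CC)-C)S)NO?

26

Hydrogens are implicit in SMILES; fill each atom to its normal valence:
  6 × C (aromatic): no H
  5 × C: 2 H each → 10
  3 × C: 3 H each → 9
  2 × C: no H
  2 × N: no H
  2 × O: 1 H each → 2
  2 × S: 1 H each → 2
  1 × N: 2 H
  1 × N: 1 H
  Total hydrogens = 26.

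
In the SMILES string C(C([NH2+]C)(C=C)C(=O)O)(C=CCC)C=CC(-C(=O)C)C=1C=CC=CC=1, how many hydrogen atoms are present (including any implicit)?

Hydrogens are implicit in SMILES; fill each atom to its normal valence:
  7 × C: 1 H each → 7
  5 × C (aromatic): 1 H each → 5
  3 × C: 3 H each → 9
  3 × C: no H
  2 × C: 2 H each → 4
  2 × O: no H
  1 × C (aromatic): no H
  1 × N (charge +1): 2 H
  1 × O: 1 H
  Total hydrogens = 28.

28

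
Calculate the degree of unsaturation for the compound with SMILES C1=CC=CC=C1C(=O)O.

Molecular formula from the SMILES: C7H6O2.
DoU = (2C + 2 + N − H − X)/2 = (2·7 + 2 + 0 − 6 − 0)/2 = 10/2 = 5.
(Structurally: 1 ring(s) + 4 π bond(s) = 5.)

5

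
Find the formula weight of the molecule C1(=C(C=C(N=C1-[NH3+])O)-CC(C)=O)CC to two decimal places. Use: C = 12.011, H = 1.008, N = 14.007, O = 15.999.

Molecular formula: C10H15N2O2+.
M = 10×12.011 + 15×1.008 + 2×14.007 + 2×15.999 = 195.24 g/mol.

195.24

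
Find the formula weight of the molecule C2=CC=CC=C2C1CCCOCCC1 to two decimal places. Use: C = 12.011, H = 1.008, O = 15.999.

190.29

Molecular formula: C13H18O.
M = 13×12.011 + 18×1.008 + 1×15.999 = 190.29 g/mol.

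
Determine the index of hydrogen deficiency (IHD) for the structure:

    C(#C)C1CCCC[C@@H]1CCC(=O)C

Molecular formula from the SMILES: C12H18O.
DoU = (2C + 2 + N − H − X)/2 = (2·12 + 2 + 0 − 18 − 0)/2 = 8/2 = 4.
(Structurally: 1 ring(s) + 3 π bond(s) = 4.)

4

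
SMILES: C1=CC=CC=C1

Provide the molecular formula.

Heavy atoms from the SMILES: 6 C.
Implicit hydrogens by atom environment:
  6 × C (aromatic): 1 H each → 6
  Total hydrogens = 6.
Molecular formula: C6H6

C6H6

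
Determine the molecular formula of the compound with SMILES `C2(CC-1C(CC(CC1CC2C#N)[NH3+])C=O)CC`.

Heavy atoms from the SMILES: 14 C, 2 N, 1 O.
Implicit hydrogens by atom environment:
  7 × C: 1 H each → 7
  5 × C: 2 H each → 10
  1 × C: 3 H
  1 × C: no H
  1 × N (charge +1): 3 H
  1 × N: no H
  1 × O: no H
  Total hydrogens = 23.
Net charge +1.
Molecular formula: C14H23N2O+

C14H23N2O+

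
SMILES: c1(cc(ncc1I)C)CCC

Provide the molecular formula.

C9H12IN

Heavy atoms from the SMILES: 9 C, 1 I, 1 N.
Implicit hydrogens by atom environment:
  3 × C (aromatic): no H
  2 × C: 3 H each → 6
  2 × C: 2 H each → 4
  2 × C (aromatic): 1 H each → 2
  1 × I: no H
  1 × N (aromatic): no H
  Total hydrogens = 12.
Molecular formula: C9H12IN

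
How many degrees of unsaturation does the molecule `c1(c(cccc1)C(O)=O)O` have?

Molecular formula from the SMILES: C7H6O3.
DoU = (2C + 2 + N − H − X)/2 = (2·7 + 2 + 0 − 6 − 0)/2 = 10/2 = 5.
(Structurally: 1 ring(s) + 4 π bond(s) = 5.)

5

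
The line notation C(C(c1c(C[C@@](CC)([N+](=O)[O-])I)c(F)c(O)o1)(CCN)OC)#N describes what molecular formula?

C13H17FIN3O5

Heavy atoms from the SMILES: 13 C, 1 F, 1 I, 3 N, 5 O.
Implicit hydrogens by atom environment:
  4 × C: 2 H each → 8
  4 × C (aromatic): no H
  3 × C: no H
  2 × C: 3 H each → 6
  2 × O: no H
  1 × F: no H
  1 × I: no H
  1 × N: 2 H
  1 × N: no H
  1 × N (charge +1): no H
  1 × O: 1 H
  1 × O (aromatic): no H
  1 × O (charge -1): no H
  Total hydrogens = 17.
Molecular formula: C13H17FIN3O5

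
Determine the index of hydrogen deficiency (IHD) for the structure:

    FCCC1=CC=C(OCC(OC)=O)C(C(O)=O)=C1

6

Molecular formula from the SMILES: C12H13FO5.
DoU = (2C + 2 + N − H − X)/2 = (2·12 + 2 + 0 − 13 − 1)/2 = 12/2 = 6.
(Structurally: 1 ring(s) + 5 π bond(s) = 6.)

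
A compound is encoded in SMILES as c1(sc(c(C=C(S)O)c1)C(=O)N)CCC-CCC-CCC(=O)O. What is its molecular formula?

Heavy atoms from the SMILES: 16 C, 1 N, 4 O, 2 S.
Implicit hydrogens by atom environment:
  8 × C: 2 H each → 16
  3 × C (aromatic): no H
  3 × C: no H
  2 × O: 1 H each → 2
  2 × O: no H
  1 × C (aromatic): 1 H
  1 × C: 1 H
  1 × N: 2 H
  1 × S: 1 H
  1 × S (aromatic): no H
  Total hydrogens = 23.
Molecular formula: C16H23NO4S2

C16H23NO4S2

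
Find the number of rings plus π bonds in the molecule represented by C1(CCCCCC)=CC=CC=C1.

Molecular formula from the SMILES: C12H18.
DoU = (2C + 2 + N − H − X)/2 = (2·12 + 2 + 0 − 18 − 0)/2 = 8/2 = 4.
(Structurally: 1 ring(s) + 3 π bond(s) = 4.)

4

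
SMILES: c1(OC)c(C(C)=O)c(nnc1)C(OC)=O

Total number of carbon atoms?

9

The symbol for carbon appears 9 times in the SMILES. Lowercase c denotes aromatic carbon and counts toward C.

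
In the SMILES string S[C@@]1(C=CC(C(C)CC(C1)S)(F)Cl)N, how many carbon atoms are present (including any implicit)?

9

The symbol for carbon appears 9 times in the SMILES. (Cl is a single chlorine, not C + l.)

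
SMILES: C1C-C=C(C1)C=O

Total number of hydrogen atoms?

8

Hydrogens are implicit in SMILES; fill each atom to its normal valence:
  3 × C: 2 H each → 6
  2 × C: 1 H each → 2
  1 × C: no H
  1 × O: no H
  Total hydrogens = 8.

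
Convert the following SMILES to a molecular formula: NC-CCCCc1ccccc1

Heavy atoms from the SMILES: 11 C, 1 N.
Implicit hydrogens by atom environment:
  5 × C: 2 H each → 10
  5 × C (aromatic): 1 H each → 5
  1 × C (aromatic): no H
  1 × N: 2 H
  Total hydrogens = 17.
Molecular formula: C11H17N

C11H17N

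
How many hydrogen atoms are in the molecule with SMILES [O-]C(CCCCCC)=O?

13

Hydrogens are implicit in SMILES; fill each atom to its normal valence:
  5 × C: 2 H each → 10
  1 × C: 3 H
  1 × C: no H
  1 × O: no H
  1 × O (charge -1): no H
  Total hydrogens = 13.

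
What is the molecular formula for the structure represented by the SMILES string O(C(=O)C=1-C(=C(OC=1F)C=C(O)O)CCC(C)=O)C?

C12H13FO6

Heavy atoms from the SMILES: 12 C, 1 F, 6 O.
Implicit hydrogens by atom environment:
  4 × C (aromatic): no H
  3 × C: no H
  3 × O: no H
  2 × C: 3 H each → 6
  2 × C: 2 H each → 4
  2 × O: 1 H each → 2
  1 × C: 1 H
  1 × F: no H
  1 × O (aromatic): no H
  Total hydrogens = 13.
Molecular formula: C12H13FO6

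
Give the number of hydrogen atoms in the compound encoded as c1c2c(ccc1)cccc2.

Hydrogens are implicit in SMILES; fill each atom to its normal valence:
  8 × C (aromatic): 1 H each → 8
  2 × C (aromatic): no H
  Total hydrogens = 8.

8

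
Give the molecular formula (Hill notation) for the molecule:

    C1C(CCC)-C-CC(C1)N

Heavy atoms from the SMILES: 9 C, 1 N.
Implicit hydrogens by atom environment:
  6 × C: 2 H each → 12
  2 × C: 1 H each → 2
  1 × C: 3 H
  1 × N: 2 H
  Total hydrogens = 19.
Molecular formula: C9H19N

C9H19N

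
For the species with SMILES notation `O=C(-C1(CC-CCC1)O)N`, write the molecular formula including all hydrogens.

Heavy atoms from the SMILES: 7 C, 1 N, 2 O.
Implicit hydrogens by atom environment:
  5 × C: 2 H each → 10
  2 × C: no H
  1 × N: 2 H
  1 × O: 1 H
  1 × O: no H
  Total hydrogens = 13.
Molecular formula: C7H13NO2

C7H13NO2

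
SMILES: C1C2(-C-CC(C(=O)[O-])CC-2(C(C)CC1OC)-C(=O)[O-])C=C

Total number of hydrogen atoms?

Hydrogens are implicit in SMILES; fill each atom to its normal valence:
  6 × C: 2 H each → 12
  4 × C: 1 H each → 4
  4 × C: no H
  3 × O: no H
  2 × C: 3 H each → 6
  2 × O (charge -1): no H
  Total hydrogens = 22.

22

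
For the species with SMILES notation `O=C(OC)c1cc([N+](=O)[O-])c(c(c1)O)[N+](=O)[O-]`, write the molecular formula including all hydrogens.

Heavy atoms from the SMILES: 8 C, 2 N, 7 O.
Implicit hydrogens by atom environment:
  4 × C (aromatic): no H
  4 × O: no H
  2 × C (aromatic): 1 H each → 2
  2 × N (charge +1): no H
  2 × O (charge -1): no H
  1 × C: 3 H
  1 × C: no H
  1 × O: 1 H
  Total hydrogens = 6.
Molecular formula: C8H6N2O7

C8H6N2O7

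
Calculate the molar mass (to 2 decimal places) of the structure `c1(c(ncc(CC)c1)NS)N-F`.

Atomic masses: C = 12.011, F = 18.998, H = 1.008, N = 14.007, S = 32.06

187.24

Molecular formula: C7H10FN3S.
M = 7×12.011 + 1×18.998 + 10×1.008 + 3×14.007 + 1×32.06 = 187.24 g/mol.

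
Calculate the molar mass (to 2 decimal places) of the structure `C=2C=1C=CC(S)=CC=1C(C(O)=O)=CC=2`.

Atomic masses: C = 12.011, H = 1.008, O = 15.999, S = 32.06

Molecular formula: C11H8O2S.
M = 11×12.011 + 8×1.008 + 2×15.999 + 1×32.06 = 204.24 g/mol.

204.24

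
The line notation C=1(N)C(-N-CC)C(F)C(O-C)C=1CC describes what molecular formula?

Heavy atoms from the SMILES: 10 C, 1 F, 2 N, 1 O.
Implicit hydrogens by atom environment:
  3 × C: 3 H each → 9
  3 × C: 1 H each → 3
  2 × C: 2 H each → 4
  2 × C: no H
  1 × F: no H
  1 × N: 2 H
  1 × N: 1 H
  1 × O: no H
  Total hydrogens = 19.
Molecular formula: C10H19FN2O

C10H19FN2O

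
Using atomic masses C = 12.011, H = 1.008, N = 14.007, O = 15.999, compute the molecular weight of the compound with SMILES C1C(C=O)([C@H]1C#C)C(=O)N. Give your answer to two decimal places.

137.14

Molecular formula: C7H7NO2.
M = 7×12.011 + 7×1.008 + 1×14.007 + 2×15.999 = 137.14 g/mol.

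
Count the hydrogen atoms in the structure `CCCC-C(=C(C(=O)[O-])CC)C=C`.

17

Hydrogens are implicit in SMILES; fill each atom to its normal valence:
  5 × C: 2 H each → 10
  3 × C: no H
  2 × C: 3 H each → 6
  1 × C: 1 H
  1 × O: no H
  1 × O (charge -1): no H
  Total hydrogens = 17.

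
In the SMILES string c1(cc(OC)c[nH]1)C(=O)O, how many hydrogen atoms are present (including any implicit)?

Hydrogens are implicit in SMILES; fill each atom to its normal valence:
  2 × C (aromatic): 1 H each → 2
  2 × C (aromatic): no H
  2 × O: no H
  1 × C: 3 H
  1 × C: no H
  1 × N (aromatic): 1 H
  1 × O: 1 H
  Total hydrogens = 7.

7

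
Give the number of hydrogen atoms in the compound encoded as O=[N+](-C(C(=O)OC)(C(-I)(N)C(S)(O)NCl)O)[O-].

9

Hydrogens are implicit in SMILES; fill each atom to its normal valence:
  4 × C: no H
  3 × O: no H
  2 × O: 1 H each → 2
  1 × C: 3 H
  1 × Cl: no H
  1 × I: no H
  1 × N: 2 H
  1 × N: 1 H
  1 × N (charge +1): no H
  1 × O (charge -1): no H
  1 × S: 1 H
  Total hydrogens = 9.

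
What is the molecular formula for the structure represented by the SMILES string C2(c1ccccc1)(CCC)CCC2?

Heavy atoms from the SMILES: 13 C.
Implicit hydrogens by atom environment:
  5 × C: 2 H each → 10
  5 × C (aromatic): 1 H each → 5
  1 × C: 3 H
  1 × C: no H
  1 × C (aromatic): no H
  Total hydrogens = 18.
Molecular formula: C13H18

C13H18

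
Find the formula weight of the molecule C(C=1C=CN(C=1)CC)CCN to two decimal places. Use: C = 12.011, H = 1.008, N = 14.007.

Molecular formula: C9H16N2.
M = 9×12.011 + 16×1.008 + 2×14.007 = 152.24 g/mol.

152.24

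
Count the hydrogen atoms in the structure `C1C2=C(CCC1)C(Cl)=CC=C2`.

11

Hydrogens are implicit in SMILES; fill each atom to its normal valence:
  4 × C: 2 H each → 8
  3 × C (aromatic): 1 H each → 3
  3 × C (aromatic): no H
  1 × Cl: no H
  Total hydrogens = 11.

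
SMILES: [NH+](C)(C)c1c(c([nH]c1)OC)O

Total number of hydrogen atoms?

Hydrogens are implicit in SMILES; fill each atom to its normal valence:
  3 × C: 3 H each → 9
  3 × C (aromatic): no H
  1 × C (aromatic): 1 H
  1 × N (aromatic): 1 H
  1 × N (charge +1): 1 H
  1 × O: 1 H
  1 × O: no H
  Total hydrogens = 13.

13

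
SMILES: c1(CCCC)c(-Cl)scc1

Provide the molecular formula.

C8H11ClS

Heavy atoms from the SMILES: 8 C, 1 Cl, 1 S.
Implicit hydrogens by atom environment:
  3 × C: 2 H each → 6
  2 × C (aromatic): 1 H each → 2
  2 × C (aromatic): no H
  1 × C: 3 H
  1 × Cl: no H
  1 × S (aromatic): no H
  Total hydrogens = 11.
Molecular formula: C8H11ClS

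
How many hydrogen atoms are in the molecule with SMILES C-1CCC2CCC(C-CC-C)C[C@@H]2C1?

Hydrogens are implicit in SMILES; fill each atom to its normal valence:
  10 × C: 2 H each → 20
  3 × C: 1 H each → 3
  1 × C: 3 H
  Total hydrogens = 26.

26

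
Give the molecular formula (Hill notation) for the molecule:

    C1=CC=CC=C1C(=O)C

C8H8O

Heavy atoms from the SMILES: 8 C, 1 O.
Implicit hydrogens by atom environment:
  5 × C (aromatic): 1 H each → 5
  1 × C: 3 H
  1 × C (aromatic): no H
  1 × C: no H
  1 × O: no H
  Total hydrogens = 8.
Molecular formula: C8H8O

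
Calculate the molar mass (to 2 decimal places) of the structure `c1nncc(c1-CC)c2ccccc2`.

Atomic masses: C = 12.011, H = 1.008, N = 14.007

184.24

Molecular formula: C12H12N2.
M = 12×12.011 + 12×1.008 + 2×14.007 = 184.24 g/mol.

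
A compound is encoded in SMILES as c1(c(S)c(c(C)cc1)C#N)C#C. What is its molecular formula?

C10H7NS

Heavy atoms from the SMILES: 10 C, 1 N, 1 S.
Implicit hydrogens by atom environment:
  4 × C (aromatic): no H
  2 × C (aromatic): 1 H each → 2
  2 × C: no H
  1 × C: 3 H
  1 × C: 1 H
  1 × N: no H
  1 × S: 1 H
  Total hydrogens = 7.
Molecular formula: C10H7NS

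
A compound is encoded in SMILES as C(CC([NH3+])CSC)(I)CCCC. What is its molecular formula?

Heavy atoms from the SMILES: 9 C, 1 I, 1 N, 1 S.
Implicit hydrogens by atom environment:
  5 × C: 2 H each → 10
  2 × C: 3 H each → 6
  2 × C: 1 H each → 2
  1 × I: no H
  1 × N (charge +1): 3 H
  1 × S: no H
  Total hydrogens = 21.
Net charge +1.
Molecular formula: C9H21INS+

C9H21INS+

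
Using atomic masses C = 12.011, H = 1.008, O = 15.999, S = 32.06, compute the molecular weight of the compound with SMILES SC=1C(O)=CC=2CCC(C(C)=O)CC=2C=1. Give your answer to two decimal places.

222.30

Molecular formula: C12H14O2S.
M = 12×12.011 + 14×1.008 + 2×15.999 + 1×32.06 = 222.30 g/mol.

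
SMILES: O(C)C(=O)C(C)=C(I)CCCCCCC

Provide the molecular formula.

Heavy atoms from the SMILES: 12 C, 1 I, 2 O.
Implicit hydrogens by atom environment:
  6 × C: 2 H each → 12
  3 × C: 3 H each → 9
  3 × C: no H
  2 × O: no H
  1 × I: no H
  Total hydrogens = 21.
Molecular formula: C12H21IO2

C12H21IO2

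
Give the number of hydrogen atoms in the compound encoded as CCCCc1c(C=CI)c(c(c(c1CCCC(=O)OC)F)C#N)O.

Hydrogens are implicit in SMILES; fill each atom to its normal valence:
  6 × C: 2 H each → 12
  6 × C (aromatic): no H
  2 × C: 3 H each → 6
  2 × C: 1 H each → 2
  2 × C: no H
  2 × O: no H
  1 × F: no H
  1 × I: no H
  1 × N: no H
  1 × O: 1 H
  Total hydrogens = 21.

21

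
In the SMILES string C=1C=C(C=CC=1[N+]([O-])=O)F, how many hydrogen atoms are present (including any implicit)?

4

Hydrogens are implicit in SMILES; fill each atom to its normal valence:
  4 × C (aromatic): 1 H each → 4
  2 × C (aromatic): no H
  1 × F: no H
  1 × N (charge +1): no H
  1 × O: no H
  1 × O (charge -1): no H
  Total hydrogens = 4.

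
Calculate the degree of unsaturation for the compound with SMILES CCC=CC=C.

Molecular formula from the SMILES: C6H10.
DoU = (2C + 2 + N − H − X)/2 = (2·6 + 2 + 0 − 10 − 0)/2 = 4/2 = 2.
(Structurally: 0 ring(s) + 2 π bond(s) = 2.)

2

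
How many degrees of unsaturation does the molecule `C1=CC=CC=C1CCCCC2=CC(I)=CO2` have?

7

Molecular formula from the SMILES: C14H15IO.
DoU = (2C + 2 + N − H − X)/2 = (2·14 + 2 + 0 − 15 − 1)/2 = 14/2 = 7.
(Structurally: 2 ring(s) + 5 π bond(s) = 7.)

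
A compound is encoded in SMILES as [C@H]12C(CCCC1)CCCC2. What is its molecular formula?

Heavy atoms from the SMILES: 10 C.
Implicit hydrogens by atom environment:
  8 × C: 2 H each → 16
  2 × C: 1 H each → 2
  Total hydrogens = 18.
Molecular formula: C10H18

C10H18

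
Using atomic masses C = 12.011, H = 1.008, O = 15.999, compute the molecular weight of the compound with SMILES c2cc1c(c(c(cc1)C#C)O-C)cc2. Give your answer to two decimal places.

Molecular formula: C13H10O.
M = 13×12.011 + 10×1.008 + 1×15.999 = 182.22 g/mol.

182.22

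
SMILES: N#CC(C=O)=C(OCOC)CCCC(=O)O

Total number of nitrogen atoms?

The symbol for nitrogen appears 1 time in the SMILES.

1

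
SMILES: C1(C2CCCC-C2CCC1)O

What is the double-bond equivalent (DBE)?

2

Molecular formula from the SMILES: C10H18O.
DoU = (2C + 2 + N − H − X)/2 = (2·10 + 2 + 0 − 18 − 0)/2 = 4/2 = 2.
(Structurally: 2 ring(s) + 0 π bond(s) = 2.)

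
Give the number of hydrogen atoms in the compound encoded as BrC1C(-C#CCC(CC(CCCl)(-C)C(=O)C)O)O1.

Hydrogens are implicit in SMILES; fill each atom to its normal valence:
  4 × C: 2 H each → 8
  4 × C: no H
  3 × C: 1 H each → 3
  2 × C: 3 H each → 6
  2 × O: no H
  1 × Br: no H
  1 × Cl: no H
  1 × O: 1 H
  Total hydrogens = 18.

18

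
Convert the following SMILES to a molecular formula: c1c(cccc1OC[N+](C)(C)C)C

C11H18NO+

Heavy atoms from the SMILES: 11 C, 1 N, 1 O.
Implicit hydrogens by atom environment:
  4 × C: 3 H each → 12
  4 × C (aromatic): 1 H each → 4
  2 × C (aromatic): no H
  1 × C: 2 H
  1 × N (charge +1): no H
  1 × O: no H
  Total hydrogens = 18.
Net charge +1.
Molecular formula: C11H18NO+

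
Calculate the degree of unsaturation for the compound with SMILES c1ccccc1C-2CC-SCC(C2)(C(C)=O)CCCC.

Molecular formula from the SMILES: C18H26OS.
DoU = (2C + 2 + N − H − X)/2 = (2·18 + 2 + 0 − 26 − 0)/2 = 12/2 = 6.
(Structurally: 2 ring(s) + 4 π bond(s) = 6.)

6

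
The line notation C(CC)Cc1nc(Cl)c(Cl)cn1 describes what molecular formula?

Heavy atoms from the SMILES: 8 C, 2 Cl, 2 N.
Implicit hydrogens by atom environment:
  3 × C: 2 H each → 6
  3 × C (aromatic): no H
  2 × Cl: no H
  2 × N (aromatic): no H
  1 × C: 3 H
  1 × C (aromatic): 1 H
  Total hydrogens = 10.
Molecular formula: C8H10Cl2N2

C8H10Cl2N2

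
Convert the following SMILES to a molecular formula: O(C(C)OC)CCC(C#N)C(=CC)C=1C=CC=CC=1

Heavy atoms from the SMILES: 16 C, 1 N, 2 O.
Implicit hydrogens by atom environment:
  5 × C (aromatic): 1 H each → 5
  3 × C: 3 H each → 9
  3 × C: 1 H each → 3
  2 × C: 2 H each → 4
  2 × C: no H
  2 × O: no H
  1 × C (aromatic): no H
  1 × N: no H
  Total hydrogens = 21.
Molecular formula: C16H21NO2

C16H21NO2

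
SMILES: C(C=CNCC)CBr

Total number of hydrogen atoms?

12

Hydrogens are implicit in SMILES; fill each atom to its normal valence:
  3 × C: 2 H each → 6
  2 × C: 1 H each → 2
  1 × Br: no H
  1 × C: 3 H
  1 × N: 1 H
  Total hydrogens = 12.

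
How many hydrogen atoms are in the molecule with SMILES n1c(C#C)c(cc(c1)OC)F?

Hydrogens are implicit in SMILES; fill each atom to its normal valence:
  3 × C (aromatic): no H
  2 × C (aromatic): 1 H each → 2
  1 × C: 3 H
  1 × C: 1 H
  1 × C: no H
  1 × F: no H
  1 × N (aromatic): no H
  1 × O: no H
  Total hydrogens = 6.

6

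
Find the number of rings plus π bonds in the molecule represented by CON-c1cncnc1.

4

Molecular formula from the SMILES: C5H7N3O.
DoU = (2C + 2 + N − H − X)/2 = (2·5 + 2 + 3 − 7 − 0)/2 = 8/2 = 4.
(Structurally: 1 ring(s) + 3 π bond(s) = 4.)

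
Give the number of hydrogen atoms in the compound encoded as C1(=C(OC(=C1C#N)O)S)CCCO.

9

Hydrogens are implicit in SMILES; fill each atom to its normal valence:
  4 × C (aromatic): no H
  3 × C: 2 H each → 6
  2 × O: 1 H each → 2
  1 × C: no H
  1 × N: no H
  1 × O (aromatic): no H
  1 × S: 1 H
  Total hydrogens = 9.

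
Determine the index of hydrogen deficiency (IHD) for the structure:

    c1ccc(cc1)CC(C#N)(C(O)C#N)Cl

8

Molecular formula from the SMILES: C11H9ClN2O.
DoU = (2C + 2 + N − H − X)/2 = (2·11 + 2 + 2 − 9 − 1)/2 = 16/2 = 8.
(Structurally: 1 ring(s) + 7 π bond(s) = 8.)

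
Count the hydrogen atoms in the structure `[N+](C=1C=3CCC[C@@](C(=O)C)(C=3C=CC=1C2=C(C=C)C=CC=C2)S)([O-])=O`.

19

Hydrogens are implicit in SMILES; fill each atom to its normal valence:
  6 × C (aromatic): 1 H each → 6
  6 × C (aromatic): no H
  4 × C: 2 H each → 8
  2 × C: no H
  2 × O: no H
  1 × C: 3 H
  1 × C: 1 H
  1 × N (charge +1): no H
  1 × O (charge -1): no H
  1 × S: 1 H
  Total hydrogens = 19.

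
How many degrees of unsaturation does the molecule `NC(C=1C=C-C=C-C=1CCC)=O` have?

5

Molecular formula from the SMILES: C10H13NO.
DoU = (2C + 2 + N − H − X)/2 = (2·10 + 2 + 1 − 13 − 0)/2 = 10/2 = 5.
(Structurally: 1 ring(s) + 4 π bond(s) = 5.)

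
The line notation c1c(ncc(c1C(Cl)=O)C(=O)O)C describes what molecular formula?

C8H6ClNO3

Heavy atoms from the SMILES: 8 C, 1 Cl, 1 N, 3 O.
Implicit hydrogens by atom environment:
  3 × C (aromatic): no H
  2 × C (aromatic): 1 H each → 2
  2 × C: no H
  2 × O: no H
  1 × C: 3 H
  1 × Cl: no H
  1 × N (aromatic): no H
  1 × O: 1 H
  Total hydrogens = 6.
Molecular formula: C8H6ClNO3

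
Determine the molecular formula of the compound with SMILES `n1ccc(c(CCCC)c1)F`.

C9H12FN

Heavy atoms from the SMILES: 9 C, 1 F, 1 N.
Implicit hydrogens by atom environment:
  3 × C: 2 H each → 6
  3 × C (aromatic): 1 H each → 3
  2 × C (aromatic): no H
  1 × C: 3 H
  1 × F: no H
  1 × N (aromatic): no H
  Total hydrogens = 12.
Molecular formula: C9H12FN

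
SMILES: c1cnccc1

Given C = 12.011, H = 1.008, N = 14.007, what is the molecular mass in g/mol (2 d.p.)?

Molecular formula: C5H5N.
M = 5×12.011 + 5×1.008 + 1×14.007 = 79.10 g/mol.

79.10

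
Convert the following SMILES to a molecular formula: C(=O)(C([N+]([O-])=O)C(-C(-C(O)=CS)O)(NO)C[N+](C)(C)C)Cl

C10H19ClN3O6S+

Heavy atoms from the SMILES: 10 C, 1 Cl, 3 N, 6 O, 1 S.
Implicit hydrogens by atom environment:
  3 × C: 3 H each → 9
  3 × C: 1 H each → 3
  3 × C: no H
  3 × O: 1 H each → 3
  2 × N (charge +1): no H
  2 × O: no H
  1 × C: 2 H
  1 × Cl: no H
  1 × N: 1 H
  1 × O (charge -1): no H
  1 × S: 1 H
  Total hydrogens = 19.
Net charge +1.
Molecular formula: C10H19ClN3O6S+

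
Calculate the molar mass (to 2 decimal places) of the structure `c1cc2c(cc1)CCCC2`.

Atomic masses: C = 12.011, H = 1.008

Molecular formula: C10H12.
M = 10×12.011 + 12×1.008 = 132.21 g/mol.

132.21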